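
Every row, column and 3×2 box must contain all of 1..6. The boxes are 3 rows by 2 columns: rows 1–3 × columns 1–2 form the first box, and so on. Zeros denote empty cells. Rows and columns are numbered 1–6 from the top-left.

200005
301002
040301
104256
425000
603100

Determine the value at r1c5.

r1c3 = 6 (sole candidate).
r1c4 = 4 (sole candidate).
r1c5 = 3: row 1 has {2,4,5,6}; col 5 has {5}; box has {1,2,5} → only 3 remains.

3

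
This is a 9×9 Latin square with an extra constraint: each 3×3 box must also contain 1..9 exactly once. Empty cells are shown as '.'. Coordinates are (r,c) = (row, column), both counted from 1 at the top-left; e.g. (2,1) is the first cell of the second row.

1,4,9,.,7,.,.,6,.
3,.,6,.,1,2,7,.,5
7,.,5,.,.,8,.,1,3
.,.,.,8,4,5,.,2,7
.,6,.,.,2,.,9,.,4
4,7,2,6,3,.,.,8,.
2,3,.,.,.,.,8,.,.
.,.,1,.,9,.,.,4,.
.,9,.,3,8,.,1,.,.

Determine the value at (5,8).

(1,4) = 5: row 1 has {1,4,6,7,9}; col 4 has {3,6,8}; box has {1,2,7,8} → only 5 remains.
(1,6) = 3: row 1 has {1,4,5,6,7,9}; col 6 has {2,5,8}; box has {1,2,5,7,8} → only 3 remains.
(1,7) = 2: row 1 has {1,3,4,5,6,7,9}; col 7 has {1,7,8,9}; box has {1,3,5,6,7} → only 2 remains.
(1,9) = 8: row 1 has {1,2,3,4,5,6,7,9}; col 9 has {3,4,5,7}; box has {1,2,3,5,6,7} → only 8 remains.
(2,2) = 8: row 2 has {1,2,3,5,6,7}; col 2 has {3,4,6,7,9}; box has {1,3,4,5,6,7,9} → only 8 remains.
(2,8) = 9: row 2 has {1,2,3,5,6,7,8}; col 8 has {1,2,4,6,8}; box has {1,2,3,5,6,7,8} → only 9 remains.
(3,2) = 2: row 3 has {1,3,5,7,8}; col 2 has {3,4,6,7,8,9}; box has {1,3,4,5,6,7,8,9} → only 2 remains.
(3,5) = 6: row 3 has {1,2,3,5,7,8}; col 5 has {1,2,3,4,7,8,9}; box has {1,2,3,5,7,8} → only 6 remains.
(3,7) = 4: row 3 has {1,2,3,5,6,7,8}; col 7 has {1,2,7,8,9}; box has {1,2,3,5,6,7,8,9} → only 4 remains.
(4,1) = 9: row 4 has {2,4,5,7,8}; col 1 has {1,2,3,4,7}; box has {2,4,6,7} → only 9 remains.
(4,2) = 1: row 4 has {2,4,5,7,8,9}; col 2 has {2,3,4,6,7,8,9}; box has {2,4,6,7,9} → only 1 remains.
(4,3) = 3: row 4 has {1,2,4,5,7,8,9}; col 3 has {1,2,5,6,9}; box has {1,2,4,6,7,9} → only 3 remains.
(4,7) = 6: row 4 has {1,2,3,4,5,7,8,9}; col 7 has {1,2,4,7,8,9}; box has {2,4,7,8,9} → only 6 remains.
(5,3) = 8: row 5 has {2,4,6,9}; col 3 has {1,2,3,5,6,9}; box has {1,2,3,4,6,7,9} → only 8 remains.
(6,7) = 5: row 6 has {2,3,4,6,7,8}; col 7 has {1,2,4,6,7,8,9}; box has {2,4,6,7,8,9} → only 5 remains.
(6,9) = 1: row 6 has {2,3,4,5,6,7,8}; col 9 has {3,4,5,7,8}; box has {2,4,5,6,7,8,9} → only 1 remains.
(7,5) = 5: row 7 has {2,3,8}; col 5 has {1,2,3,4,6,7,8,9}; box has {3,8,9} → only 5 remains.
(7,8) = 7: row 7 has {2,3,5,8}; col 8 has {1,2,4,6,8,9}; box has {1,4,8} → only 7 remains.
(8,2) = 5: row 8 has {1,4,9}; col 2 has {1,2,3,4,6,7,8,9}; box has {1,2,3,9} → only 5 remains.
(8,7) = 3: row 8 has {1,4,5,9}; col 7 has {1,2,4,5,6,7,8,9}; box has {1,4,7,8} → only 3 remains.
(9,1) = 6: row 9 has {1,3,8,9}; col 1 has {1,2,3,4,7,9}; box has {1,2,3,5,9} → only 6 remains.
(9,8) = 5: row 9 has {1,3,6,8,9}; col 8 has {1,2,4,6,7,8,9}; box has {1,3,4,7,8} → only 5 remains.
(9,9) = 2: row 9 has {1,3,5,6,8,9}; col 9 has {1,3,4,5,7,8}; box has {1,3,4,5,7,8} → only 2 remains.
(2,4) = 4: row 2 has {1,2,3,5,6,7,8,9}; col 4 has {3,5,6,8}; box has {1,2,3,5,6,7,8} → only 4 remains.
(3,4) = 9: row 3 has {1,2,3,4,5,6,7,8}; col 4 has {3,4,5,6,8}; box has {1,2,3,4,5,6,7,8} → only 9 remains.
(5,1) = 5: row 5 has {2,4,6,8,9}; col 1 has {1,2,3,4,6,7,9}; box has {1,2,3,4,6,7,8,9} → only 5 remains.
(5,8) = 3: row 5 has {2,4,5,6,8,9}; col 8 has {1,2,4,5,6,7,8,9}; box has {1,2,4,5,6,7,8,9} → only 3 remains.

3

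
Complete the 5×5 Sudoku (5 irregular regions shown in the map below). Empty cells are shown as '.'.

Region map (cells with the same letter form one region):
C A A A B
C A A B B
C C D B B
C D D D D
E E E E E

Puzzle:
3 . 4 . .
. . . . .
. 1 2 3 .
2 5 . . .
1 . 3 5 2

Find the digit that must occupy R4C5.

3

R1C2 = 2 (sole candidate).
R1C4 = 1 (sole candidate).
R1C5 = 5 (sole candidate).
R2C2 = 3 (sole candidate).
R2C3 = 5 (sole candidate).
R3C5 = 4 (sole candidate).
R4C3 = 1 (sole candidate).
R4C4 = 4 (sole candidate).
R4C5 = 3: row 4 has {1,2,4,5}; col 5 has {2,4,5}; region has {1,2,4,5} → only 3 remains.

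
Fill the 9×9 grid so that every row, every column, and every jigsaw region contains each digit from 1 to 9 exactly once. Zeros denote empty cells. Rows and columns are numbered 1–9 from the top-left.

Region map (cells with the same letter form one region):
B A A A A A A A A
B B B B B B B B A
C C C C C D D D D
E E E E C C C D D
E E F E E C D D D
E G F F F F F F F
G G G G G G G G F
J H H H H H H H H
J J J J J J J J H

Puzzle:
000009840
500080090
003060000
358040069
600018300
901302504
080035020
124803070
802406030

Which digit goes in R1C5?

2

R5C8 = 5 (sole candidate).
R6C5 = 7 (sole candidate).
R6C8 = 8 (sole candidate).
R7C9 = 6 (sole candidate).
R8C9 = 5 (sole candidate).
R9C9 = 1 (sole candidate).
R3C8 = 1 (sole candidate).
R5C3 = 9 (sole candidate).
R6C2 = 6 (sole candidate).
R7C3 = 7 (sole candidate).
R8C5 = 9 (sole candidate).
R8C7 = 6 (sole candidate).
R9C5 = 5 (sole candidate).
R1C5 = 2: row 1 has {4,8,9}; col 5 has {1,3,4,5,6,7,8,9}; region has {4,8,9} → only 2 remains.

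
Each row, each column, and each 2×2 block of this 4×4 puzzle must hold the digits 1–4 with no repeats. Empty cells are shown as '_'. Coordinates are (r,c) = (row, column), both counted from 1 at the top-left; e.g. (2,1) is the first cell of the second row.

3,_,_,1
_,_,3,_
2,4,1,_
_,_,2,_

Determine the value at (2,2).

1

(1,2) = 2 (sole candidate).
(1,3) = 4 (sole candidate).
(2,2) = 1: row 2 has {3}; col 2 has {2,4}; box has {2,3} → only 1 remains.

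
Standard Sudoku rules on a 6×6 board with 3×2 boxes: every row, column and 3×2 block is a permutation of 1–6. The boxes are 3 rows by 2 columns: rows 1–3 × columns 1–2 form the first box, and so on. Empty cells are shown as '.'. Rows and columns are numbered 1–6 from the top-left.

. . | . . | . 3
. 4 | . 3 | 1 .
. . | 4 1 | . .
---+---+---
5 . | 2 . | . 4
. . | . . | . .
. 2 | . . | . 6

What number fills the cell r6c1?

r4c4 = 6 (sole candidate).
r4c5 = 3 (sole candidate).
r6c5 = 5 (sole candidate).
r4c2 = 1 (sole candidate).
r5c5 = 2 (sole candidate).
r5c6 = 1 (sole candidate).
r6c4 = 4 (sole candidate).
r3c5 = 6 (sole candidate).
r5c4 = 5 (sole candidate).
r6c1 = 3: row 6 has {2,4,5,6}; col 1 has {5}; box has {1,2,5} → only 3 remains.

3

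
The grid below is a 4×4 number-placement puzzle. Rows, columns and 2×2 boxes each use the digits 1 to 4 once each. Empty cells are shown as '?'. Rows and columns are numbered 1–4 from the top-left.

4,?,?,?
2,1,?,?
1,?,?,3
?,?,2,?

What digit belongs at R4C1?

3

R1C2 = 3: row 1 has {4}; col 2 has {1}; box has {1,2,4} → only 3 remains.
R1C3 = 1: row 1 has {3,4}; col 3 has {2}; box has {} → only 1 remains.
R1C4 = 2: row 1 has {1,3,4}; col 4 has {3}; box has {1} → only 2 remains.
R2C4 = 4: row 2 has {1,2}; col 4 has {2,3}; box has {1,2} → only 4 remains.
R3C3 = 4: row 3 has {1,3}; col 3 has {1,2}; box has {2,3} → only 4 remains.
R4C1 = 3: row 4 has {2}; col 1 has {1,2,4}; box has {1} → only 3 remains.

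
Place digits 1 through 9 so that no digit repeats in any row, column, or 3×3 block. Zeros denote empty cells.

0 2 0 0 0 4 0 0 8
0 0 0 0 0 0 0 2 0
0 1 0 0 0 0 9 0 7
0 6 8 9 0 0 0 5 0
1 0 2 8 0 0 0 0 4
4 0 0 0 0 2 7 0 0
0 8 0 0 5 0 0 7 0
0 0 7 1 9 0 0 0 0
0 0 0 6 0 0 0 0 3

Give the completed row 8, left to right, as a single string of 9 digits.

row 7, column 6 = 3: row 7 has {5,7,8}; col 6 has {2,4}; box has {1,5,6,9} → only 3 remains.
row 8, column 6 = 8: row 8 has {1,7,9}; col 6 has {2,3,4}; box has {1,3,5,6,9} → only 8 remains.
row 9, column 6 = 7: row 9 has {3,6}; col 6 has {2,3,4,8}; box has {1,3,5,6,8,9} → only 7 remains.
row 4, column 6 = 1: row 4 has {5,6,8,9}; col 6 has {2,3,4,7,8}; box has {2,8,9} → only 1 remains.
row 4, column 9 = 2: row 4 has {1,5,6,8,9}; col 9 has {3,4,7,8}; box has {4,5,7} → only 2 remains.
row 4, column 7 = 3: row 4 has {1,2,5,6,8,9}; col 7 has {7,9}; box has {2,4,5,7} → only 3 remains.
row 5, column 7 = 6: row 5 has {1,2,4,8}; col 7 has {3,7,9}; box has {2,3,4,5,7} → only 6 remains.
row 5, column 8 = 9: row 5 has {1,2,4,6,8}; col 8 has {2,5,7}; box has {2,3,4,5,6,7} → only 9 remains.
row 6, column 9 = 1: row 6 has {2,4,7}; col 9 has {2,3,4,7,8}; box has {2,3,4,5,6,7,9} → only 1 remains.
row 4, column 1 = 7: row 4 has {1,2,3,5,6,8,9}; col 1 has {1,4}; box has {1,2,4,6,8} → only 7 remains.
row 4, column 5 = 4: row 4 has {1,2,3,5,6,7,8,9}; col 5 has {5,9}; box has {1,2,8,9} → only 4 remains.
row 5, column 6 = 5: row 5 has {1,2,4,6,8,9}; col 6 has {1,2,3,4,7,8}; box has {1,2,4,8,9} → only 5 remains.
row 6, column 4 = 3: row 6 has {1,2,4,7}; col 4 has {1,6,8,9}; box has {1,2,4,5,8,9} → only 3 remains.
row 6, column 5 = 6: row 6 has {1,2,3,4,7}; col 5 has {4,5,9}; box has {1,2,3,4,5,8,9} → only 6 remains.
row 6, column 8 = 8: row 6 has {1,2,3,4,6,7}; col 8 has {2,5,7,9}; box has {1,2,3,4,5,6,7,9} → only 8 remains.
row 9, column 5 = 2: row 9 has {3,6,7}; col 5 has {4,5,6,9}; box has {1,3,5,6,7,8,9} → only 2 remains.
row 3, column 6 = 6: row 3 has {1,7,9}; col 6 has {1,2,3,4,5,7,8}; box has {4} → only 6 remains.
row 5, column 2 = 3: row 5 has {1,2,4,5,6,8,9}; col 2 has {1,2,6,8}; box has {1,2,4,6,7,8} → only 3 remains.
row 5, column 5 = 7: row 5 has {1,2,3,4,5,6,8,9}; col 5 has {2,4,5,6,9}; box has {1,2,3,4,5,6,8,9} → only 7 remains.
row 7, column 4 = 4: row 7 has {3,5,7,8}; col 4 has {1,3,6,8,9}; box has {1,2,3,5,6,7,8,9} → only 4 remains.
row 2, column 6 = 9: row 2 has {2}; col 6 has {1,2,3,4,5,6,7,8}; box has {4,6} → only 9 remains.
row 1, column 4 = 7: in row 1, 7 can only go here (every other open cell in that row sees a 7).
row 2, column 4 = 5: row 2 has {2,9}; col 4 has {1,3,4,6,7,8,9}; box has {4,6,7,9} → only 5 remains.
row 2, column 9 = 6: row 2 has {2,5,9}; col 9 has {1,2,3,4,7,8}; box has {2,7,8,9} → only 6 remains.
row 3, column 4 = 2: row 3 has {1,6,7,9}; col 4 has {1,3,4,5,6,7,8,9}; box has {4,5,6,7,9} → only 2 remains.
row 7, column 9 = 9: row 7 has {3,4,5,7,8}; col 9 has {1,2,3,4,6,7,8}; box has {3,7} → only 9 remains.
row 8, column 9 = 5: row 8 has {1,7,8,9}; col 9 has {1,2,3,4,6,7,8,9}; box has {3,7,9} → only 5 remains.
row 8, column 2 = 4: row 8 has {1,5,7,8,9}; col 2 has {1,2,3,6,8}; box has {7,8} → only 4 remains.
row 8, column 7 = 2: row 8 has {1,4,5,7,8,9}; col 7 has {3,6,7,9}; box has {3,5,7,9} → only 2 remains.
row 8, column 8 = 6: row 8 has {1,2,4,5,7,8,9}; col 8 has {2,5,7,8,9}; box has {2,3,5,7,9} → only 6 remains.
row 2, column 2 = 7: row 2 has {2,5,6,9}; col 2 has {1,2,3,4,6,8}; box has {1,2} → only 7 remains.
row 7, column 7 = 1: row 7 has {3,4,5,7,8,9}; col 7 has {2,3,6,7,9}; box has {2,3,5,6,7,9} → only 1 remains.
row 8, column 1 = 3: row 8 has {1,2,4,5,6,7,8,9}; col 1 has {1,4,7}; box has {4,7,8} → only 3 remains.

347198265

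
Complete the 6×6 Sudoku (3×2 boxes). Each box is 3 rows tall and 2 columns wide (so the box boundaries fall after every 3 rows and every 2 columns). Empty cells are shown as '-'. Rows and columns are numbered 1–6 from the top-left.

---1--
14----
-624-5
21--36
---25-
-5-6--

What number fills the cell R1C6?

3

R3C1 = 3 (sole candidate).
R3C5 = 1 (sole candidate).
R4C4 = 5 (sole candidate).
R5C2 = 3 (sole candidate).
R6C1 = 4 (sole candidate).
R6C5 = 2 (sole candidate).
R6C6 = 1 (sole candidate).
R1C1 = 5 (sole candidate).
R1C2 = 2 (sole candidate).
R2C4 = 3 (sole candidate).
R2C5 = 6 (sole candidate).
R2C6 = 2 (sole candidate).
R4C3 = 4 (sole candidate).
R5C1 = 6 (sole candidate).
R5C3 = 1 (sole candidate).
R5C6 = 4 (sole candidate).
R6C3 = 3 (sole candidate).
R1C3 = 6 (sole candidate).
R1C5 = 4 (sole candidate).
R1C6 = 3: row 1 has {1,2,4,5,6}; col 6 has {1,2,4,5,6}; box has {1,2,4,5,6} → only 3 remains.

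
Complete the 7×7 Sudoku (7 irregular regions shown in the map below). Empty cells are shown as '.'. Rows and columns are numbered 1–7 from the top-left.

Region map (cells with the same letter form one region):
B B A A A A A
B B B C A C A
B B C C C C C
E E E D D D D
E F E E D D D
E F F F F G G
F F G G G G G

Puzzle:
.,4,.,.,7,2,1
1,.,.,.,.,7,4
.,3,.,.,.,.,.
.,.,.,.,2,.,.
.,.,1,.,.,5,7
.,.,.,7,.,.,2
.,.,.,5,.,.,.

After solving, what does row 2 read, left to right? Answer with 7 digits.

1263574

R3C1 = 7: in row 3, 7 can only go here (every other open cell in that row sees a 7).
R7C3 = 7: in row 7, 7 can only go here (every other open cell in that row sees a 7).
R4C2 = 7: in row 4, 7 can only go here (every other open cell in that row sees a 7).
R3C7 = 5: in column 7, 5 can only go here (every other open cell in that column sees a 5).
R2C4 = 3: in region C, 3 can only go here (every other open cell in that region sees a 3).
R1C4 = 6: row 1 has {1,2,4,7}; col 4 has {3,5,7}; region has {1,2,4,7} → only 6 remains.
R2C5 = 5: row 2 has {1,3,4,7}; col 5 has {2,7}; region has {1,2,4,6,7} → only 5 remains.
R1C1 = 5: row 1 has {1,2,4,6,7}; col 1 has {1,7}; region has {1,3,4,7} → only 5 remains.
R1C3 = 3: row 1 has {1,2,4,5,6,7}; col 3 has {1,7}; region has {1,2,4,5,6,7} → only 3 remains.
R4C3 = 5: in row 4, 5 can only go here (every other open cell in that row sees a 5).
R6C2 = 5: in row 6, 5 can only go here (every other open cell in that row sees a 5).
R7C2 = 1: in column 2, 1 can only go here (every other open cell in that column sees a 1).
R6C6 = 1: in row 6, 1 can only go here (every other open cell in that row sees a 1).
R4C4 = 1: in row 4, 1 can only go here (every other open cell in that row sees a 1).
R3C5 = 1: in row 3, 1 can only go here (every other open cell in that row sees a 1).
R7C1 = 2: in row 7, 2 can only go here (every other open cell in that row sees a 2).
R5C2 = 6: row 5 has {1,5,7}; col 2 has {1,3,4,5,7}; region has {1,2,5,7} → only 6 remains.
R6C3 = 4: row 6 has {1,2,5,7}; col 3 has {1,3,5,7}; region has {1,2,5,6,7} → only 4 remains.
R6C5 = 3: row 6 has {1,2,4,5,7}; col 5 has {1,2,5,7}; region has {1,2,4,5,6,7} → only 3 remains.
R2C2 = 2: row 2 has {1,3,4,5,7}; col 2 has {1,3,4,5,6,7}; region has {1,3,4,5,7} → only 2 remains.
R2C3 = 6: row 2 has {1,2,3,4,5,7}; col 3 has {1,3,4,5,7}; region has {1,2,3,4,5,7} → only 6 remains.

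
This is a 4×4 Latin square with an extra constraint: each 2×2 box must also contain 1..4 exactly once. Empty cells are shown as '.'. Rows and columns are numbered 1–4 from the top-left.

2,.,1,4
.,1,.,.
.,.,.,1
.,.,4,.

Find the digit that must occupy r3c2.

4

r1c2 = 3: row 1 has {1,2,4}; col 2 has {1}; box has {1,2} → only 3 remains.
r2c1 = 4: row 2 has {1}; col 1 has {2}; box has {1,2,3} → only 4 remains.
r3c1 = 3: row 3 has {1}; col 1 has {2,4}; box has {} → only 3 remains.
r3c3 = 2: row 3 has {1,3}; col 3 has {1,4}; box has {1,4} → only 2 remains.
r4c1 = 1: row 4 has {4}; col 1 has {2,3,4}; box has {3} → only 1 remains.
r4c2 = 2: row 4 has {1,4}; col 2 has {1,3}; box has {1,3} → only 2 remains.
r4c4 = 3: row 4 has {1,2,4}; col 4 has {1,4}; box has {1,2,4} → only 3 remains.
r2c3 = 3: row 2 has {1,4}; col 3 has {1,2,4}; box has {1,4} → only 3 remains.
r2c4 = 2: row 2 has {1,3,4}; col 4 has {1,3,4}; box has {1,3,4} → only 2 remains.
r3c2 = 4: row 3 has {1,2,3}; col 2 has {1,2,3}; box has {1,2,3} → only 4 remains.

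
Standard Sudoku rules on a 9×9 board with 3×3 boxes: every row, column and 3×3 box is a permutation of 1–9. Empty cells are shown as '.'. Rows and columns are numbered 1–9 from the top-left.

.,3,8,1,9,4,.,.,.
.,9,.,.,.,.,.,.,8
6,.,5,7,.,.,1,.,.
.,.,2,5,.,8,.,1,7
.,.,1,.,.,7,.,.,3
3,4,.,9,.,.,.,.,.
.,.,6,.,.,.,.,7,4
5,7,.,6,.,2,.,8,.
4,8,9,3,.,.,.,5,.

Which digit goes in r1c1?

7

r2c4 = 2: row 2 has {8,9}; col 4 has {1,3,5,6,7,9}; box has {1,4,7,9} → only 2 remains.
r3c2 = 2: row 3 has {1,5,6,7}; col 2 has {3,4,7,8,9}; box has {3,5,6,8,9} → only 2 remains.
r3c6 = 3: row 3 has {1,2,5,6,7}; col 6 has {2,4,7,8}; box has {1,2,4,7,9} → only 3 remains.
r3c9 = 9: row 3 has {1,2,3,5,6,7}; col 9 has {3,4,7,8}; box has {1,8} → only 9 remains.
r4c1 = 9: row 4 has {1,2,5,7,8}; col 1 has {3,4,5,6}; box has {1,2,3,4} → only 9 remains.
r4c2 = 6: row 4 has {1,2,5,7,8,9}; col 2 has {2,3,4,7,8,9}; box has {1,2,3,4,9} → only 6 remains.
r4c7 = 4: row 4 has {1,2,5,6,7,8,9}; col 7 has {1}; box has {1,3,7} → only 4 remains.
r5c1 = 8: row 5 has {1,3,7}; col 1 has {3,4,5,6,9}; box has {1,2,3,4,6,9} → only 8 remains.
r5c2 = 5: row 5 has {1,3,7,8}; col 2 has {2,3,4,6,7,8,9}; box has {1,2,3,4,6,8,9} → only 5 remains.
r5c4 = 4: row 5 has {1,3,5,7,8}; col 4 has {1,2,3,5,6,7,9}; box has {5,7,8,9} → only 4 remains.
r6c3 = 7: row 6 has {3,4,9}; col 3 has {1,2,5,6,8,9}; box has {1,2,3,4,5,6,8,9} → only 7 remains.
r7c2 = 1: row 7 has {4,6,7}; col 2 has {2,3,4,5,6,7,8,9}; box has {4,5,6,7,8,9} → only 1 remains.
r7c4 = 8: row 7 has {1,4,6,7}; col 4 has {1,2,3,4,5,6,7,9}; box has {2,3,6} → only 8 remains.
r7c5 = 5: row 7 has {1,4,6,7,8}; col 5 has {9}; box has {2,3,6,8} → only 5 remains.
r7c6 = 9: row 7 has {1,4,5,6,7,8}; col 6 has {2,3,4,7,8}; box has {2,3,5,6,8} → only 9 remains.
r8c3 = 3: row 8 has {2,5,6,7,8}; col 3 has {1,2,5,6,7,8,9}; box has {1,4,5,6,7,8,9} → only 3 remains.
r8c7 = 9: row 8 has {2,3,5,6,7,8}; col 7 has {1,4}; box has {4,5,7,8} → only 9 remains.
r8c9 = 1: row 8 has {2,3,5,6,7,8,9}; col 9 has {3,4,7,8,9}; box has {4,5,7,8,9} → only 1 remains.
r9c6 = 1: row 9 has {3,4,5,8,9}; col 6 has {2,3,4,7,8,9}; box has {2,3,5,6,8,9} → only 1 remains.
r1c1 = 7: row 1 has {1,3,4,8,9}; col 1 has {3,4,5,6,8,9}; box has {2,3,5,6,8,9} → only 7 remains.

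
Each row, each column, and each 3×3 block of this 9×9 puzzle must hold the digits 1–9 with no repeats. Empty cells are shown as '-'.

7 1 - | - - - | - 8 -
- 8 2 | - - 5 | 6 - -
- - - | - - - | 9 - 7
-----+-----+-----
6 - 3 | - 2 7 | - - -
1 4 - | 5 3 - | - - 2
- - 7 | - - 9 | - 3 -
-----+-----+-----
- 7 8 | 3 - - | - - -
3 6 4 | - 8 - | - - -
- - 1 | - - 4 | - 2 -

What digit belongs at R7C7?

R5C3 = 9 (sole candidate).
R4C2 = 5 (sole candidate).
R6C2 = 2 (sole candidate).
R9C2 = 9 (sole candidate).
R3C2 = 3 (sole candidate).
R6C1 = 8 (sole candidate).
R9C1 = 5 (sole candidate).
R3C1 = 4 (sole candidate).
R7C1 = 2 (sole candidate).
R2C1 = 9 (sole candidate).
R2C9 = 3 (hidden single in row 2).
R1C6 = 3 (hidden single in row 1).
R9C7 = 3 (hidden single in row 9).
R9C9 = 8 (hidden single in row 9).
R7C5 = 5 (hidden single in column 5).
R1C5 = 9 (hidden single in column 5).
R8C4 = 9 (hidden single in column 4).
R8C6 = 2 (hidden single in row 8).
R3C4 = 2 (hidden single in row 3).
R1C7 = 2 (hidden single in row 1).
R3C6 = 8 (hidden single in row 3).
R5C6 = 6 (sole candidate).
R5C8 = 7 (sole candidate).
R7C6 = 1 (sole candidate).
R7C7 = 4: row 7 has {1,2,3,5,7,8}; col 7 has {2,3,6,9}; box has {2,3,8} → only 4 remains.

4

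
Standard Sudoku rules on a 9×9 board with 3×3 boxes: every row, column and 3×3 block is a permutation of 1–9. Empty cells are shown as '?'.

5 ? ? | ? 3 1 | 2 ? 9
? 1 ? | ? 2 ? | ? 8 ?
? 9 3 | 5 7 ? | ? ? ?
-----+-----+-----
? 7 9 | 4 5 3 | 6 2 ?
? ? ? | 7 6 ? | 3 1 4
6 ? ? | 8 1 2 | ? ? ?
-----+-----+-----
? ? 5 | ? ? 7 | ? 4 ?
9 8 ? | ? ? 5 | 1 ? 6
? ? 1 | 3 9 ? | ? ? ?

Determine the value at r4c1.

1

r1c4 = 6: row 1 has {1,2,3,5,9}; col 4 has {3,4,5,7,8}; box has {1,2,3,5,7} → only 6 remains.
r1c8 = 7: row 1 has {1,2,3,5,6,9}; col 8 has {1,2,4,8}; box has {2,8,9} → only 7 remains.
r2c4 = 9: row 2 has {1,2,8}; col 4 has {3,4,5,6,7,8}; box has {1,2,3,5,6,7} → only 9 remains.
r2c6 = 4: row 2 has {1,2,8,9}; col 6 has {1,2,3,5,7}; box has {1,2,3,5,6,7,9} → only 4 remains.
r2c7 = 5: row 2 has {1,2,4,8,9}; col 7 has {1,2,3,6}; box has {2,7,8,9} → only 5 remains.
r2c9 = 3: row 2 has {1,2,4,5,8,9}; col 9 has {4,6,9}; box has {2,5,7,8,9} → only 3 remains.
r3c6 = 8: row 3 has {3,5,7,9}; col 6 has {1,2,3,4,5,7}; box has {1,2,3,4,5,6,7,9} → only 8 remains.
r3c7 = 4: row 3 has {3,5,7,8,9}; col 7 has {1,2,3,5,6}; box has {2,3,5,7,8,9} → only 4 remains.
r3c8 = 6: row 3 has {3,4,5,7,8,9}; col 8 has {1,2,4,7,8}; box has {2,3,4,5,7,8,9} → only 6 remains.
r3c9 = 1: row 3 has {3,4,5,6,7,8,9}; col 9 has {3,4,6,9}; box has {2,3,4,5,6,7,8,9} → only 1 remains.
r4c9 = 8: row 4 has {2,3,4,5,6,7,9}; col 9 has {1,3,4,6,9}; box has {1,2,3,4,6} → only 8 remains.
r5c6 = 9: row 5 has {1,3,4,6,7}; col 6 has {1,2,3,4,5,7,8}; box has {1,2,3,4,5,6,7,8} → only 9 remains.
r6c3 = 4: row 6 has {1,2,6,8}; col 3 has {1,3,5,9}; box has {6,7,9} → only 4 remains.
r7c5 = 8: row 7 has {4,5,7}; col 5 has {1,2,3,5,6,7,9}; box has {3,5,7,9} → only 8 remains.
r7c7 = 9: row 7 has {4,5,7,8}; col 7 has {1,2,3,4,5,6}; box has {1,4,6} → only 9 remains.
r7c9 = 2: row 7 has {4,5,7,8,9}; col 9 has {1,3,4,6,8,9}; box has {1,4,6,9} → only 2 remains.
r8c4 = 2: row 8 has {1,5,6,8,9}; col 4 has {3,4,5,6,7,8,9}; box has {3,5,7,8,9} → only 2 remains.
r8c5 = 4: row 8 has {1,2,5,6,8,9}; col 5 has {1,2,3,5,6,7,8,9}; box has {2,3,5,7,8,9} → only 4 remains.
r8c8 = 3: row 8 has {1,2,4,5,6,8,9}; col 8 has {1,2,4,6,7,8}; box has {1,2,4,6,9} → only 3 remains.
r9c6 = 6: row 9 has {1,3,9}; col 6 has {1,2,3,4,5,7,8,9}; box has {2,3,4,5,7,8,9} → only 6 remains.
r9c8 = 5: row 9 has {1,3,6,9}; col 8 has {1,2,3,4,6,7,8}; box has {1,2,3,4,6,9} → only 5 remains.
r9c9 = 7: row 9 has {1,3,5,6,9}; col 9 has {1,2,3,4,6,8,9}; box has {1,2,3,4,5,6,9} → only 7 remains.
r1c2 = 4: row 1 has {1,2,3,5,6,7,9}; col 2 has {1,7,8,9}; box has {1,3,5,9} → only 4 remains.
r1c3 = 8: row 1 has {1,2,3,4,5,6,7,9}; col 3 has {1,3,4,5,9}; box has {1,3,4,5,9} → only 8 remains.
r2c1 = 7: row 2 has {1,2,3,4,5,8,9}; col 1 has {5,6,9}; box has {1,3,4,5,8,9} → only 7 remains.
r2c3 = 6: row 2 has {1,2,3,4,5,7,8,9}; col 3 has {1,3,4,5,8,9}; box has {1,3,4,5,7,8,9} → only 6 remains.
r3c1 = 2: row 3 has {1,3,4,5,6,7,8,9}; col 1 has {5,6,7,9}; box has {1,3,4,5,6,7,8,9} → only 2 remains.
r4c1 = 1: row 4 has {2,3,4,5,6,7,8,9}; col 1 has {2,5,6,7,9}; box has {4,6,7,9} → only 1 remains.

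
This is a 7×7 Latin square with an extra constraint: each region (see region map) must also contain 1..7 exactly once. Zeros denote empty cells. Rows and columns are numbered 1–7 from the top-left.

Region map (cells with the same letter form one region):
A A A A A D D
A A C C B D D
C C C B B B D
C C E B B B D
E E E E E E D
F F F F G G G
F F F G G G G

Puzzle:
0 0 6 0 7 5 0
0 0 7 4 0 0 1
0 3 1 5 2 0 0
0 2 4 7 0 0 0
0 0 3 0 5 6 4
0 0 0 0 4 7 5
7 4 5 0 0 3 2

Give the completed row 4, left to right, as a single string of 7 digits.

5247316

r1c2 = 1 (sole candidate).
r1c7 = 3 (sole candidate).
r2c2 = 5 (sole candidate).
r2c6 = 2 (sole candidate).
r3c1 = 6 (sole candidate).
r3c6 = 4 (sole candidate).
r3c7 = 7 (sole candidate).
r4c1 = 5: row 4 has {2,4,7}; col 1 has {6,7}; region has {1,2,3,4,6,7} → only 5 remains.
r4c6 = 1: row 4 has {2,4,5,7}; col 6 has {2,3,4,5,6,7}; region has {2,4,5,7} → only 1 remains.
r4c7 = 6: row 4 has {1,2,4,5,7}; col 7 has {1,2,3,4,5,7}; region has {1,2,3,4,5,7} → only 6 remains.
r5c2 = 7 (sole candidate).
r6c2 = 6 (sole candidate).
r6c3 = 2 (sole candidate).
r1c4 = 2 (sole candidate).
r2c1 = 3 (sole candidate).
r2c5 = 6 (sole candidate).
r4c5 = 3: row 4 has {1,2,4,5,6,7}; col 5 has {2,4,5,6,7}; region has {1,2,4,5,6,7} → only 3 remains.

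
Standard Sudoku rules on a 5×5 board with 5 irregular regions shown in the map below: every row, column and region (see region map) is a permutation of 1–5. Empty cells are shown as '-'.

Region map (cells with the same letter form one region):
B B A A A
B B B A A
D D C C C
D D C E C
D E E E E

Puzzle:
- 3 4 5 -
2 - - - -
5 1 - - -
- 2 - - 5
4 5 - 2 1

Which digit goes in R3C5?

4

R1C1 = 1 (sole candidate).
R1C5 = 2 (sole candidate).
R2C2 = 4 (sole candidate).
R2C3 = 5 (sole candidate).
R2C5 = 3 (sole candidate).
R3C5 = 4: row 3 has {1,5}; col 5 has {1,2,3,5}; region has {5} → only 4 remains.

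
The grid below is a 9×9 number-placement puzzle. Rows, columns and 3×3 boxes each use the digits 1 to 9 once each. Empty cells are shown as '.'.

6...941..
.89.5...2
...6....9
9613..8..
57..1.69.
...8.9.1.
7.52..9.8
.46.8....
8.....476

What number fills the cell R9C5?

R1C4 = 7 (sole candidate).
R2C4 = 1 (sole candidate).
R2C6 = 3 (sole candidate).
R2C7 = 7 (sole candidate).
R3C5 = 2 (sole candidate).
R3C6 = 8 (sole candidate).
R5C4 = 4 (sole candidate).
R5C6 = 2 (sole candidate).
R5C9 = 3 (sole candidate).
R7C8 = 3 (sole candidate).
R9C5 = 3: row 9 has {4,6,7,8}; col 5 has {1,2,5,8,9}; box has {2,8} → only 3 remains.

3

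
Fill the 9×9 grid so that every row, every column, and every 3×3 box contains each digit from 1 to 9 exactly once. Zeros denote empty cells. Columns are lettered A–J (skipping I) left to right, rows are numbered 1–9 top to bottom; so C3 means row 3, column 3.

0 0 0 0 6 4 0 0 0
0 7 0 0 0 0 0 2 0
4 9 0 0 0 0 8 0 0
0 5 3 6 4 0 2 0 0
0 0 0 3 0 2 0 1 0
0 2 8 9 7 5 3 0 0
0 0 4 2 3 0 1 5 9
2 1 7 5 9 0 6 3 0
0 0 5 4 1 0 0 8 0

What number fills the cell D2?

8

E5 = 8: row 5 has {1,2,3}; col 5 has {1,3,4,6,7,9}; box has {2,3,4,5,6,7,9} → only 8 remains.
F8 = 8: row 8 has {1,2,3,5,6,7,9}; col 6 has {2,4,5}; box has {1,2,3,4,5,9} → only 8 remains.
J8 = 4: row 8 has {1,2,3,5,6,7,8,9}; col 9 has {9}; box has {1,3,5,6,8,9} → only 4 remains.
G9 = 7: row 9 has {1,4,5,8}; col 7 has {1,2,3,6,8}; box has {1,3,4,5,6,8,9} → only 7 remains.
J9 = 2: row 9 has {1,4,5,7,8}; col 9 has {4,9}; box has {1,3,4,5,6,7,8,9} → only 2 remains.
E2 = 5: row 2 has {2,7}; col 5 has {1,3,4,6,7,8,9}; box has {4,6} → only 5 remains.
E3 = 2: row 3 has {4,8,9}; col 5 has {1,3,4,5,6,7,8,9}; box has {4,5,6} → only 2 remains.
F4 = 1: row 4 has {2,3,4,5,6}; col 6 has {2,4,5,8}; box has {2,3,4,5,6,7,8,9} → only 1 remains.
J6 = 6: row 6 has {2,3,5,7,8,9}; col 9 has {2,4,9}; box has {1,2,3} → only 6 remains.
F9 = 6: row 9 has {1,2,4,5,7,8}; col 6 has {1,2,4,5,8}; box has {1,2,3,4,5,8,9} → only 6 remains.
A6 = 1: row 6 has {2,3,5,6,7,8,9}; col 1 has {2,4}; box has {2,3,5,8} → only 1 remains.
H6 = 4: row 6 has {1,2,3,5,6,7,8,9}; col 8 has {1,2,3,5,8}; box has {1,2,3,6} → only 4 remains.
F7 = 7: row 7 has {1,2,3,4,5,9}; col 6 has {1,2,4,5,6,8}; box has {1,2,3,4,5,6,8,9} → only 7 remains.
B9 = 3: row 9 has {1,2,4,5,6,7,8}; col 2 has {1,2,5,7,9}; box has {1,2,4,5,7} → only 3 remains.
B1 = 8: row 1 has {4,6}; col 2 has {1,2,3,5,7,9}; box has {4,7,9} → only 8 remains.
F3 = 3: row 3 has {2,4,8,9}; col 6 has {1,2,4,5,6,7,8}; box has {2,4,5,6} → only 3 remains.
B7 = 6: row 7 has {1,2,3,4,5,7,9}; col 2 has {1,2,3,5,7,8,9}; box has {1,2,3,4,5,7} → only 6 remains.
A9 = 9: row 9 has {1,2,3,4,5,6,7,8}; col 1 has {1,2,4}; box has {1,2,3,4,5,6,7} → only 9 remains.
F2 = 9: row 2 has {2,5,7}; col 6 has {1,2,3,4,5,6,7,8}; box has {2,3,4,5,6} → only 9 remains.
G2 = 4: row 2 has {2,5,7,9}; col 7 has {1,2,3,6,7,8}; box has {2,8} → only 4 remains.
A4 = 7: row 4 has {1,2,3,4,5,6}; col 1 has {1,2,4,9}; box has {1,2,3,5,8} → only 7 remains.
H4 = 9: row 4 has {1,2,3,4,5,6,7}; col 8 has {1,2,3,4,5,8}; box has {1,2,3,4,6} → only 9 remains.
J4 = 8: row 4 has {1,2,3,4,5,6,7,9}; col 9 has {2,4,6,9}; box has {1,2,3,4,6,9} → only 8 remains.
A5 = 6: row 5 has {1,2,3,8}; col 1 has {1,2,4,7,9}; box has {1,2,3,5,7,8} → only 6 remains.
B5 = 4: row 5 has {1,2,3,6,8}; col 2 has {1,2,3,5,6,7,8,9}; box has {1,2,3,5,6,7,8} → only 4 remains.
C5 = 9: row 5 has {1,2,3,4,6,8}; col 3 has {3,4,5,7,8}; box has {1,2,3,4,5,6,7,8} → only 9 remains.
G5 = 5: row 5 has {1,2,3,4,6,8,9}; col 7 has {1,2,3,4,6,7,8}; box has {1,2,3,4,6,8,9} → only 5 remains.
J5 = 7: row 5 has {1,2,3,4,5,6,8,9}; col 9 has {2,4,6,8,9}; box has {1,2,3,4,5,6,8,9} → only 7 remains.
A7 = 8: row 7 has {1,2,3,4,5,6,7,9}; col 1 has {1,2,4,6,7,9}; box has {1,2,3,4,5,6,7,9} → only 8 remains.
G1 = 9: row 1 has {4,6,8}; col 7 has {1,2,3,4,5,6,7,8}; box has {2,4,8} → only 9 remains.
H1 = 7: row 1 has {4,6,8,9}; col 8 has {1,2,3,4,5,8,9}; box has {2,4,8,9} → only 7 remains.
A2 = 3: row 2 has {2,4,5,7,9}; col 1 has {1,2,4,6,7,8,9}; box has {4,7,8,9} → only 3 remains.
J2 = 1: row 2 has {2,3,4,5,7,9}; col 9 has {2,4,6,7,8,9}; box has {2,4,7,8,9} → only 1 remains.
H3 = 6: row 3 has {2,3,4,8,9}; col 8 has {1,2,3,4,5,7,8,9}; box has {1,2,4,7,8,9} → only 6 remains.
J3 = 5: row 3 has {2,3,4,6,8,9}; col 9 has {1,2,4,6,7,8,9}; box has {1,2,4,6,7,8,9} → only 5 remains.
A1 = 5: row 1 has {4,6,7,8,9}; col 1 has {1,2,3,4,6,7,8,9}; box has {3,4,7,8,9} → only 5 remains.
D1 = 1: row 1 has {4,5,6,7,8,9}; col 4 has {2,3,4,5,6,9}; box has {2,3,4,5,6,9} → only 1 remains.
J1 = 3: row 1 has {1,4,5,6,7,8,9}; col 9 has {1,2,4,5,6,7,8,9}; box has {1,2,4,5,6,7,8,9} → only 3 remains.
C2 = 6: row 2 has {1,2,3,4,5,7,9}; col 3 has {3,4,5,7,8,9}; box has {3,4,5,7,8,9} → only 6 remains.
D2 = 8: row 2 has {1,2,3,4,5,6,7,9}; col 4 has {1,2,3,4,5,6,9}; box has {1,2,3,4,5,6,9} → only 8 remains.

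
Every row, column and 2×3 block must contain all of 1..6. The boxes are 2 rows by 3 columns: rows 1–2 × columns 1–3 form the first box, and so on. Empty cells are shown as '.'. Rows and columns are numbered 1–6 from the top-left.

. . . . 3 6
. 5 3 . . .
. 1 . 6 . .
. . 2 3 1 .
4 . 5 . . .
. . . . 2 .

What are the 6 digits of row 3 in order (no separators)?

R2C5 = 4 (sole candidate).
R3C3 = 4: row 3 has {1,6}; col 3 has {2,3,5}; box has {1,2} → only 4 remains.
R3C5 = 5: row 3 has {1,4,6}; col 5 has {1,2,3,4}; box has {1,3,6} → only 5 remains.
R3C6 = 2: row 3 has {1,4,5,6}; col 6 has {6}; box has {1,3,5,6} → only 2 remains.
R4C2 = 6 (sole candidate).
R4C6 = 4 (sole candidate).
R5C4 = 1 (sole candidate).
R5C5 = 6 (sole candidate).
R5C6 = 3 (sole candidate).
R6C2 = 3 (sole candidate).
R6C6 = 5 (sole candidate).
R1C3 = 1 (sole candidate).
R2C4 = 2 (sole candidate).
R2C6 = 1 (sole candidate).
R3C1 = 3: row 3 has {1,2,4,5,6}; col 1 has {4}; box has {1,2,4,6} → only 3 remains.

314652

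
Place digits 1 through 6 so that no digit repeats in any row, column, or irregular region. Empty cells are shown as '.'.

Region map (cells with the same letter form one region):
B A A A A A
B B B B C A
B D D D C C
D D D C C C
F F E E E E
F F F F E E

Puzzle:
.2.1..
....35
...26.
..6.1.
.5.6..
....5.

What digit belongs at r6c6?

1

r1c5 = 4 (sole candidate).
r2c4 = 4 (sole candidate).
r3c6 = 4 (sole candidate).
r4c4 = 5 (sole candidate).
r4c6 = 2 (sole candidate).
r5c5 = 2 (sole candidate).
r6c4 = 3 (sole candidate).
r6c6 = 1: row 6 has {3,5}; col 6 has {2,4,5}; region has {2,5,6} → only 1 remains.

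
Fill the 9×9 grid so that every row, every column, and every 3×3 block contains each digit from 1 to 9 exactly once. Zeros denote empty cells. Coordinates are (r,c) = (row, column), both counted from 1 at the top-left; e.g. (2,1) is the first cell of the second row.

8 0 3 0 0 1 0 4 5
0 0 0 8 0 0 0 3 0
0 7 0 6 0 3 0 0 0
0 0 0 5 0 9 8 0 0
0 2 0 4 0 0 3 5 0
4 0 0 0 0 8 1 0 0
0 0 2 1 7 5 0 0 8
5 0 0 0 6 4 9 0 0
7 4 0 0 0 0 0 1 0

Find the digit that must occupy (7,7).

4

(3,7) = 2: row 3 has {3,6,7}; col 7 has {1,3,8,9}; box has {3,4,5} → only 2 remains.
(5,5) = 1: row 5 has {2,3,4,5}; col 5 has {6,7}; box has {4,5,8,9} → only 1 remains.
(7,8) = 6: row 7 has {1,2,5,7,8}; col 8 has {1,3,4,5}; box has {1,8,9} → only 6 remains.
(9,6) = 2: row 9 has {1,4,7}; col 6 has {1,3,4,5,8,9}; box has {1,4,5,6,7} → only 2 remains.
(9,7) = 5: row 9 has {1,2,4,7}; col 7 has {1,2,3,8,9}; box has {1,6,8,9} → only 5 remains.
(9,9) = 3: row 9 has {1,2,4,5,7}; col 9 has {5,8}; box has {1,5,6,8,9} → only 3 remains.
(2,6) = 7: row 2 has {3,8}; col 6 has {1,2,3,4,5,8,9}; box has {1,3,6,8} → only 7 remains.
(2,7) = 6: row 2 has {3,7,8}; col 7 has {1,2,3,5,8,9}; box has {2,3,4,5} → only 6 remains.
(5,6) = 6: row 5 has {1,2,3,4,5}; col 6 has {1,2,3,4,5,7,8,9}; box has {1,4,5,8,9} → only 6 remains.
(7,7) = 4: row 7 has {1,2,5,6,7,8}; col 7 has {1,2,3,5,6,8,9}; box has {1,3,5,6,8,9} → only 4 remains.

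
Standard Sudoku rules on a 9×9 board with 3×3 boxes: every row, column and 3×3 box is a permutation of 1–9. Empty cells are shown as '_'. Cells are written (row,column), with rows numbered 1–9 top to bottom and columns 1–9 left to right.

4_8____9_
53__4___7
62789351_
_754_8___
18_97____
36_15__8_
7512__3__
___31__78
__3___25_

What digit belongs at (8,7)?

9

(1,2) = 1: row 1 has {4,8,9}; col 2 has {2,3,5,6,7,8}; box has {2,3,4,5,6,7,8} → only 1 remains.
(1,7) = 6: row 1 has {1,4,8,9}; col 7 has {2,3,5}; box has {1,5,7,9} → only 6 remains.
(2,3) = 9: row 2 has {3,4,5,7}; col 3 has {1,3,5,7,8}; box has {1,2,3,4,5,6,7,8} → only 9 remains.
(2,4) = 6: row 2 has {3,4,5,7,9}; col 4 has {1,2,3,4,8,9}; box has {3,4,8,9} → only 6 remains.
(2,7) = 8: row 2 has {3,4,5,6,7,9}; col 7 has {2,3,5,6}; box has {1,5,6,7,9} → only 8 remains.
(2,8) = 2: row 2 has {3,4,5,6,7,8,9}; col 8 has {1,5,7,8,9}; box has {1,5,6,7,8,9} → only 2 remains.
(3,9) = 4: row 3 has {1,2,3,5,6,7,8,9}; col 9 has {7,8}; box has {1,2,5,6,7,8,9} → only 4 remains.
(5,7) = 4: row 5 has {1,7,8,9}; col 7 has {2,3,5,6,8}; box has {8} → only 4 remains.
(6,6) = 2: row 6 has {1,3,5,6,8}; col 6 has {3,8}; box has {1,4,5,7,8,9} → only 2 remains.
(6,9) = 9: row 6 has {1,2,3,5,6,8}; col 9 has {4,7,8}; box has {4,8} → only 9 remains.
(7,9) = 6: row 7 has {1,2,3,5,7}; col 9 has {4,7,8,9}; box has {2,3,5,7,8} → only 6 remains.
(8,7) = 9: row 8 has {1,3,7,8}; col 7 has {2,3,4,5,6,8}; box has {2,3,5,6,7,8} → only 9 remains.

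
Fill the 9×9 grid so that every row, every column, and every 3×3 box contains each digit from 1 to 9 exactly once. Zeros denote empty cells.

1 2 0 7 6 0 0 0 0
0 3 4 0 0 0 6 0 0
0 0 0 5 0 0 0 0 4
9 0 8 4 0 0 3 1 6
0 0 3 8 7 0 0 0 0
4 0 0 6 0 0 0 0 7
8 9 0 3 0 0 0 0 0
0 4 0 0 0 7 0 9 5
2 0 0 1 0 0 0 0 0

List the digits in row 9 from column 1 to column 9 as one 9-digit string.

r8c4 = 2 (sole candidate).
r8c5 = 8 (sole candidate).
r8c7 = 1 (sole candidate).
r2c4 = 9 (sole candidate).
r7c9 = 2 (sole candidate).
r8c3 = 6 (sole candidate).
r5c9 = 9 (sole candidate).
r8c1 = 3 (sole candidate).
r1c6 = 4 (hidden single in row 1).
r4c2 = 7 (hidden single in row 4).
r9c2 = 5: row 9 has {1,2}; col 2 has {2,3,4,7,9}; box has {2,3,4,6,8,9} → only 5 remains.
r9c3 = 7: row 9 has {1,2,5}; col 3 has {3,4,6,8}; box has {2,3,4,5,6,8,9} → only 7 remains.
r3c3 = 9 (sole candidate).
r6c2 = 1 (sole candidate).
r7c3 = 1 (sole candidate).
r1c3 = 5 (sole candidate).
r2c1 = 7 (sole candidate).
r3c1 = 6 (sole candidate).
r3c2 = 8 (sole candidate).
r5c1 = 5 (sole candidate).
r5c2 = 6 (sole candidate).
r6c3 = 2 (sole candidate).
r1c7 = 9 (hidden single in row 1).
r2c8 = 5 (hidden single in row 2).
r6c8 = 8 (sole candidate).
r1c8 = 3 (sole candidate).
r1c9 = 8 (sole candidate).
r2c9 = 1 (sole candidate).
r6c7 = 5 (sole candidate).
r9c9 = 3: row 9 has {1,2,5,7}; col 9 has {1,2,4,5,6,7,8,9}; box has {1,2,5,9} → only 3 remains.
r2c5 = 2 (sole candidate).
r2c6 = 8 (sole candidate).
r4c5 = 5 (sole candidate).
r4c6 = 2 (sole candidate).
r5c6 = 1 (sole candidate).
r7c5 = 4 (sole candidate).
r7c7 = 7 (sole candidate).
r7c8 = 6 (sole candidate).
r9c5 = 9: row 9 has {1,2,3,5,7}; col 5 has {2,4,5,6,7,8}; box has {1,2,3,4,7,8} → only 9 remains.
r9c6 = 6: row 9 has {1,2,3,5,7,9}; col 6 has {1,2,4,7,8}; box has {1,2,3,4,7,8,9} → only 6 remains.
r9c8 = 4: row 9 has {1,2,3,5,6,7,9}; col 8 has {1,3,5,6,8,9}; box has {1,2,3,5,6,7,9} → only 4 remains.
r3c6 = 3 (sole candidate).
r3c7 = 2 (sole candidate).
r3c8 = 7 (sole candidate).
r5c7 = 4 (sole candidate).
r5c8 = 2 (sole candidate).
r6c5 = 3 (sole candidate).
r6c6 = 9 (sole candidate).
r7c6 = 5 (sole candidate).
r9c7 = 8: row 9 has {1,2,3,4,5,6,7,9}; col 7 has {1,2,3,4,5,6,7,9}; box has {1,2,3,4,5,6,7,9} → only 8 remains.

257196843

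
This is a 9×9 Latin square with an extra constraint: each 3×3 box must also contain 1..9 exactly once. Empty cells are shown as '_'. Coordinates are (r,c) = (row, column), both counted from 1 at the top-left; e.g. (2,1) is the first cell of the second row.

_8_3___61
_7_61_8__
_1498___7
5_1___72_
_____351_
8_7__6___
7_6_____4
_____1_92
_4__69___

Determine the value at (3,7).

(8,1) = 3: row 8 has {1,2,9}; col 1 has {5,7,8}; box has {4,6,7} → only 3 remains.
(8,2) = 5: row 8 has {1,2,3,9}; col 2 has {1,4,7,8}; box has {3,4,6,7} → only 5 remains.
(8,3) = 8: row 8 has {1,2,3,5,9}; col 3 has {1,4,6,7}; box has {3,4,5,6,7} → only 8 remains.
(8,7) = 6: row 8 has {1,2,3,5,8,9}; col 7 has {5,7,8}; box has {2,4,9} → only 6 remains.
(9,3) = 2: row 9 has {4,6,9}; col 3 has {1,4,6,7,8}; box has {3,4,5,6,7,8} → only 2 remains.
(5,3) = 9: row 5 has {1,3,5}; col 3 has {1,2,4,6,7,8}; box has {1,5,7,8} → only 9 remains.
(7,2) = 9: row 7 has {4,6,7}; col 2 has {1,4,5,7,8}; box has {2,3,4,5,6,7,8} → only 9 remains.
(9,1) = 1: row 9 has {2,4,6,9}; col 1 has {3,5,7,8}; box has {2,3,4,5,6,7,8,9} → only 1 remains.
(9,7) = 3: row 9 has {1,2,4,6,9}; col 7 has {5,6,7,8}; box has {2,4,6,9} → only 3 remains.
(1,3) = 5: row 1 has {1,3,6,8}; col 3 has {1,2,4,6,7,8,9}; box has {1,4,7,8} → only 5 remains.
(2,3) = 3: row 2 has {1,6,7,8}; col 3 has {1,2,4,5,6,7,8,9}; box has {1,4,5,7,8} → only 3 remains.
(3,7) = 2: row 3 has {1,4,7,8,9}; col 7 has {3,5,6,7,8}; box has {1,6,7,8} → only 2 remains.

2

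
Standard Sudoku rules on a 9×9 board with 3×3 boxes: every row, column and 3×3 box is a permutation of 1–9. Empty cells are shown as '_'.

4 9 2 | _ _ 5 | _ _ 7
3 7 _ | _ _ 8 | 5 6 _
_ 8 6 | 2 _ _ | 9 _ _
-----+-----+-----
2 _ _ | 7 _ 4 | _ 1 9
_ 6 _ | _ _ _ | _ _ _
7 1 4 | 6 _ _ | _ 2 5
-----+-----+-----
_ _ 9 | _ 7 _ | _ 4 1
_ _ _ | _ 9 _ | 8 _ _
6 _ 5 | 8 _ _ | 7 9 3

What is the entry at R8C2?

R2C3 = 1 (sole candidate).
R2C5 = 4 (sole candidate).
R2C9 = 2 (sole candidate).
R3C1 = 5 (sole candidate).
R3C8 = 3 (sole candidate).
R3C9 = 4 (sole candidate).
R5C9 = 8 (sole candidate).
R6C7 = 3 (sole candidate).
R7C1 = 8 (sole candidate).
R8C1 = 1 (sole candidate).
R8C8 = 5 (sole candidate).
R8C9 = 6 (sole candidate).
R1C7 = 1 (sole candidate).
R1C8 = 8 (sole candidate).
R2C4 = 9 (sole candidate).
R3C5 = 1 (sole candidate).
R3C6 = 7 (sole candidate).
R4C7 = 6 (sole candidate).
R5C1 = 9 (sole candidate).
R5C3 = 3 (sole candidate).
R5C7 = 4 (sole candidate).
R5C8 = 7 (sole candidate).
R6C5 = 8 (sole candidate).
R6C6 = 9 (sole candidate).
R7C7 = 2 (sole candidate).
R8C3 = 7 (sole candidate).
R9C5 = 2 (sole candidate).
R9C6 = 1 (sole candidate).
R1C4 = 3 (sole candidate).
R1C5 = 6 (sole candidate).
R4C2 = 5 (sole candidate).
R4C3 = 8 (sole candidate).
R4C5 = 3 (sole candidate).
R5C5 = 5 (sole candidate).
R5C6 = 2 (sole candidate).
R7C2 = 3 (sole candidate).
R7C4 = 5 (sole candidate).
R7C6 = 6 (sole candidate).
R8C4 = 4 (sole candidate).
R8C6 = 3 (sole candidate).
R9C2 = 4 (sole candidate).
R5C4 = 1 (sole candidate).
R8C2 = 2: row 8 has {1,3,4,5,6,7,8,9}; col 2 has {1,3,4,5,6,7,8,9}; box has {1,3,4,5,6,7,8,9} → only 2 remains.

2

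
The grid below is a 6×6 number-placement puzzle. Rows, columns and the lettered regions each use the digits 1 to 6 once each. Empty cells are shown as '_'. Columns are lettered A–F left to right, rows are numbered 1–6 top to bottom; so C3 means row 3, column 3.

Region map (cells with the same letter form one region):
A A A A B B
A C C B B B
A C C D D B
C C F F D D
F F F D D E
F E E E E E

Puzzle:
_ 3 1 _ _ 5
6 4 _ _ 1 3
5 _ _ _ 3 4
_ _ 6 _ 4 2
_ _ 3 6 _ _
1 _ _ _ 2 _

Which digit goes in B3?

6

E1 = 6: row 1 has {1,3,5}; col 5 has {1,2,3,4}; region has {1,3,4,5} → only 6 remains.
D2 = 2: row 2 has {1,3,4,6}; col 4 has {6}; region has {1,3,4,5,6} → only 2 remains.
C3 = 2: row 3 has {3,4,5}; col 3 has {1,3,6}; region has {4} → only 2 remains.
D3 = 1: row 3 has {2,3,4,5}; col 4 has {2,6}; region has {2,3,4,6} → only 1 remains.
A4 = 3: row 4 has {2,4,6}; col 1 has {1,5,6}; region has {2,4} → only 3 remains.
D4 = 5: row 4 has {2,3,4,6}; col 4 has {1,2,6}; region has {1,3,6} → only 5 remains.
B5 = 2: row 5 has {3,6}; col 2 has {3,4}; region has {1,3,5,6} → only 2 remains.
E5 = 5: row 5 has {2,3,6}; col 5 has {1,2,3,4,6}; region has {1,2,3,4,6} → only 5 remains.
F5 = 1: row 5 has {2,3,5,6}; col 6 has {2,3,4,5}; region has {2} → only 1 remains.
F6 = 6: row 6 has {1,2}; col 6 has {1,2,3,4,5}; region has {1,2} → only 6 remains.
D1 = 4: row 1 has {1,3,5,6}; col 4 has {1,2,5,6}; region has {1,3,5,6} → only 4 remains.
C2 = 5: row 2 has {1,2,3,4,6}; col 3 has {1,2,3,6}; region has {2,3,4} → only 5 remains.
B3 = 6: row 3 has {1,2,3,4,5}; col 2 has {2,3,4}; region has {2,3,4,5} → only 6 remains.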